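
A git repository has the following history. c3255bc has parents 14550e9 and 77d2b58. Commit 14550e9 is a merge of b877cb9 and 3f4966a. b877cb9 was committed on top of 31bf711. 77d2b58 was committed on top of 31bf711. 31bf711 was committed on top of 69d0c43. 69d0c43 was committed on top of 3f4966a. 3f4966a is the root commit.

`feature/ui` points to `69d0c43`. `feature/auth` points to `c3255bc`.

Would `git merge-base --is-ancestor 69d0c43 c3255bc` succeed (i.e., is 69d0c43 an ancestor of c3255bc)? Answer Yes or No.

Ancestors of c3255bc (commits reachable by following parents): {14550e9, 31bf711, 3f4966a, 69d0c43, 77d2b58, b877cb9, c3255bc}.
69d0c43 is in that set, so it is an ancestor of c3255bc.

Yes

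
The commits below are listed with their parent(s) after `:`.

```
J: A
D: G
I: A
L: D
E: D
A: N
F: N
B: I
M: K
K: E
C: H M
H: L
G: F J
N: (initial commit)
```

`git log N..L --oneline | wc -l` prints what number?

Reachable from L: {A, D, F, G, J, L, N}.
Reachable from N: {N}.
In L's history but not N's: {A, D, F, G, J, L} — 6 commits.

6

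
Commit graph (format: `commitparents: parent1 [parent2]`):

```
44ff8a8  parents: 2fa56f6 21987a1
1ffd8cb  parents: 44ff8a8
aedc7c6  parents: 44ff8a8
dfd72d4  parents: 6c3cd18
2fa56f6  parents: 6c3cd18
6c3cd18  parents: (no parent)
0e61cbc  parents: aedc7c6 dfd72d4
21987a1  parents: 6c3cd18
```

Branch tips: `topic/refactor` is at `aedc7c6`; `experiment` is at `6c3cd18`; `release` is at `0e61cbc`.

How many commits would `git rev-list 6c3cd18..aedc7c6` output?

4

Reachable from aedc7c6: {21987a1, 2fa56f6, 44ff8a8, 6c3cd18, aedc7c6}.
Reachable from 6c3cd18: {6c3cd18}.
In aedc7c6's history but not 6c3cd18's: {21987a1, 2fa56f6, 44ff8a8, aedc7c6} — 4 commits.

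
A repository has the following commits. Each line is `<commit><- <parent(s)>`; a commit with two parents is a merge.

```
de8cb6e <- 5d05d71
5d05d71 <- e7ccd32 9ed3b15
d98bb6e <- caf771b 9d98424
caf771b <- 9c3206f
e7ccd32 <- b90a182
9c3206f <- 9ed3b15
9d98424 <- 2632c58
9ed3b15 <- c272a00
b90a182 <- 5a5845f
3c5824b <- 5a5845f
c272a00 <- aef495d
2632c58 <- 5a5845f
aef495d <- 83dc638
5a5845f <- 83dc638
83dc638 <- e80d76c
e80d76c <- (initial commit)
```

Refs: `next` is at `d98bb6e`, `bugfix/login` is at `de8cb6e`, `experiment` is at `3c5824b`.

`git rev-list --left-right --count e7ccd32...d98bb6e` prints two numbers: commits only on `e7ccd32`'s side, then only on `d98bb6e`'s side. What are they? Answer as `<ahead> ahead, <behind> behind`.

Reachable from e7ccd32: {5a5845f, 83dc638, b90a182, e7ccd32, e80d76c}.
Reachable from d98bb6e: {2632c58, 5a5845f, 83dc638, 9c3206f, 9d98424, 9ed3b15, aef495d, c272a00, caf771b, d98bb6e, e80d76c}.
Only in e7ccd32's history (ahead): {b90a182, e7ccd32} — 2.
Only in d98bb6e's history (behind): {2632c58, 9c3206f, 9d98424, 9ed3b15, aef495d, c272a00, caf771b, d98bb6e} — 8.

2 ahead, 8 behind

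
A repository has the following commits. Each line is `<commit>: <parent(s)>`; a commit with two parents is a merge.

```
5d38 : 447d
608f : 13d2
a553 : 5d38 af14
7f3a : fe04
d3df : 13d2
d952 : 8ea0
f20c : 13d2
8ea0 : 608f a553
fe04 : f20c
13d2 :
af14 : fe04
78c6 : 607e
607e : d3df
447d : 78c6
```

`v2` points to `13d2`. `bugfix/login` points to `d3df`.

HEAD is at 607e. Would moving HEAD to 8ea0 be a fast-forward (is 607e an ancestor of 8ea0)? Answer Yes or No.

A fast-forward from 607e to 8ea0 is possible iff 607e is an ancestor of 8ea0.
Ancestors of 8ea0: {13d2, 447d, 5d38, 607e, 608f, 78c6, 8ea0, a553, af14, d3df, f20c, fe04}.
607e is among them, so fast-forward is possible.

Yes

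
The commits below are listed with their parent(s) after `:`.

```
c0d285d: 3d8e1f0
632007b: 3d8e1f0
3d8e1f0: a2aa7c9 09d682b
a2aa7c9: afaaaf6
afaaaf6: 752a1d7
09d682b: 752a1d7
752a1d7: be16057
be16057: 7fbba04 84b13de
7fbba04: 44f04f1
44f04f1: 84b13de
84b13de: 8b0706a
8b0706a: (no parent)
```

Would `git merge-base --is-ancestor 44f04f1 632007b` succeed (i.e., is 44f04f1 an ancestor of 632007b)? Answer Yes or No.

Ancestors of 632007b (commits reachable by following parents): {09d682b, 3d8e1f0, 44f04f1, 632007b, 752a1d7, 7fbba04, 84b13de, 8b0706a, a2aa7c9, afaaaf6, be16057}.
44f04f1 is in that set, so it is an ancestor of 632007b.

Yes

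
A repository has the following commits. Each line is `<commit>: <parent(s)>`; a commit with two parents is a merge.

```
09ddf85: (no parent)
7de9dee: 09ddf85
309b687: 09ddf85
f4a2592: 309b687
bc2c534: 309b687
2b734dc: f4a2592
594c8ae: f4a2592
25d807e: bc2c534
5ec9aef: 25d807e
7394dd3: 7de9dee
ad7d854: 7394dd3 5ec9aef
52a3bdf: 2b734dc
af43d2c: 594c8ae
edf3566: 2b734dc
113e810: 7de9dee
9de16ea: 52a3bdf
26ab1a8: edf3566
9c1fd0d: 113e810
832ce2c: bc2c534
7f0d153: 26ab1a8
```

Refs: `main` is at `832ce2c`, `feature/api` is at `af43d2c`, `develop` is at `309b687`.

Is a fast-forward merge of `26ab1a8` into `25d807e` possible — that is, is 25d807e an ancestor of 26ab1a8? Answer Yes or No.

No

A fast-forward from 25d807e to 26ab1a8 is possible iff 25d807e is an ancestor of 26ab1a8.
Ancestors of 26ab1a8: {09ddf85, 26ab1a8, 2b734dc, 309b687, edf3566, f4a2592}.
25d807e is not among them, so fast-forward is not possible.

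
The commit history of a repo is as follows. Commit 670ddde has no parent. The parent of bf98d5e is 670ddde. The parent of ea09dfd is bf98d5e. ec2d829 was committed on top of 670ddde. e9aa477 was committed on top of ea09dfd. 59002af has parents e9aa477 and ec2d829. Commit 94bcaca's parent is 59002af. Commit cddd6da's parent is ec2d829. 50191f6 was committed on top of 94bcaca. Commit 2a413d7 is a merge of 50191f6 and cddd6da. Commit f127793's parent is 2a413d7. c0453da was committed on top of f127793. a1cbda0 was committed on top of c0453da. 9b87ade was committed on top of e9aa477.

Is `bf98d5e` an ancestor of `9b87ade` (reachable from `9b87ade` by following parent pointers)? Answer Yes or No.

Yes

Ancestors of 9b87ade (commits reachable by following parents): {670ddde, 9b87ade, bf98d5e, e9aa477, ea09dfd}.
bf98d5e is in that set, so it is an ancestor of 9b87ade.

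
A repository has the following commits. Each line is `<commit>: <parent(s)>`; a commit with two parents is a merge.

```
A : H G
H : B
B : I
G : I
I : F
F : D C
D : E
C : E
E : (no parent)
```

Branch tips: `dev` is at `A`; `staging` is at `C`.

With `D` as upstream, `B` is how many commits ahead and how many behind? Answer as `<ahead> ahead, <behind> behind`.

4 ahead, 0 behind

Reachable from B: {B, C, D, E, F, I}.
Reachable from D: {D, E}.
Only in B's history (ahead): {B, C, F, I} — 4.
Only in D's history (behind): {} — 0.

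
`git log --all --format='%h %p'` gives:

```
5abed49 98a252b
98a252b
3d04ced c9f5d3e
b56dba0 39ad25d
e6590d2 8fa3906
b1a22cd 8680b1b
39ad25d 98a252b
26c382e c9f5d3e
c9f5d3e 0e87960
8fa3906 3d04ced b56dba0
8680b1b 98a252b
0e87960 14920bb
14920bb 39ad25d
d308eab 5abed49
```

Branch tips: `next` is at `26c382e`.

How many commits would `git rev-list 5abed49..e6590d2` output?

8

Reachable from e6590d2: {0e87960, 14920bb, 39ad25d, 3d04ced, 8fa3906, 98a252b, b56dba0, c9f5d3e, e6590d2}.
Reachable from 5abed49: {5abed49, 98a252b}.
In e6590d2's history but not 5abed49's: {0e87960, 14920bb, 39ad25d, 3d04ced, 8fa3906, b56dba0, c9f5d3e, e6590d2} — 8 commits.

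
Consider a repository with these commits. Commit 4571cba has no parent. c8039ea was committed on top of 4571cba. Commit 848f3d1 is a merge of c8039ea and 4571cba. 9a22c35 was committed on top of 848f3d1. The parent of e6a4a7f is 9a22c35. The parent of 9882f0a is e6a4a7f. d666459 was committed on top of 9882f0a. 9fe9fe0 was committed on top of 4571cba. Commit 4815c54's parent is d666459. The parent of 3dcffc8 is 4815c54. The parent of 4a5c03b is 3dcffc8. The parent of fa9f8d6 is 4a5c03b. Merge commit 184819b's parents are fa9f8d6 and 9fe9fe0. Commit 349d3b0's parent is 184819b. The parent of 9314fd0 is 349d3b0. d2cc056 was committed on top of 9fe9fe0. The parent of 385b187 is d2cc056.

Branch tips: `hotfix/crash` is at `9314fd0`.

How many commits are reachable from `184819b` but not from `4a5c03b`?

Reachable from 184819b: {184819b, 3dcffc8, 4571cba, 4815c54, 4a5c03b, 848f3d1, 9882f0a, 9a22c35, 9fe9fe0, c8039ea, d666459, e6a4a7f, fa9f8d6}.
Reachable from 4a5c03b: {3dcffc8, 4571cba, 4815c54, 4a5c03b, 848f3d1, 9882f0a, 9a22c35, c8039ea, d666459, e6a4a7f}.
In 184819b's history but not 4a5c03b's: {184819b, 9fe9fe0, fa9f8d6} — 3 commits.

3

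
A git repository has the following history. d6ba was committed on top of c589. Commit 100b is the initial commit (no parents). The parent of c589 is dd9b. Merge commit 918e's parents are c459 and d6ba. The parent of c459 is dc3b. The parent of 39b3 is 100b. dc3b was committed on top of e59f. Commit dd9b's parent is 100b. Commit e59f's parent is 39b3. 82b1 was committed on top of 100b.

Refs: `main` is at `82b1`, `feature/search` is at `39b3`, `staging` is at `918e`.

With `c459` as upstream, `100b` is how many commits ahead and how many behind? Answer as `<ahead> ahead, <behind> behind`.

0 ahead, 4 behind

Reachable from 100b: {100b}.
Reachable from c459: {100b, 39b3, c459, dc3b, e59f}.
Only in 100b's history (ahead): {} — 0.
Only in c459's history (behind): {39b3, c459, dc3b, e59f} — 4.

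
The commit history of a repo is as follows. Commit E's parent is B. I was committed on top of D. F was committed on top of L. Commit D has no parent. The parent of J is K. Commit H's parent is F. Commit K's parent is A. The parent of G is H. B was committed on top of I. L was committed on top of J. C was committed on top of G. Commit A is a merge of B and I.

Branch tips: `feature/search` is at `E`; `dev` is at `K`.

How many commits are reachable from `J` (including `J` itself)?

Walking parent pointers from J: reachable set = {A, B, D, I, J, K}.
That is 6 commits.

6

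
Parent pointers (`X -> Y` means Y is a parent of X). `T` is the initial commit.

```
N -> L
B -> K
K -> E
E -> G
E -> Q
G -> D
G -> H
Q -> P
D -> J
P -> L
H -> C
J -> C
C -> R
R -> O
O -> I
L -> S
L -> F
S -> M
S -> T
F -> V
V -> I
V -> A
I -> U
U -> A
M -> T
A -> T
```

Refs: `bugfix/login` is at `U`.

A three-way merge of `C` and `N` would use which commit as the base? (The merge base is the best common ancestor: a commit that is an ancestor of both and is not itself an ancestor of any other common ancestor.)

I

Ancestors of C: {A, C, I, O, R, T, U}.
Ancestors of N: {A, F, I, L, M, N, S, T, U, V}.
Common ancestors: {A, I, T, U}.
Among these, I is not an ancestor of any other common ancestor — it is the merge base.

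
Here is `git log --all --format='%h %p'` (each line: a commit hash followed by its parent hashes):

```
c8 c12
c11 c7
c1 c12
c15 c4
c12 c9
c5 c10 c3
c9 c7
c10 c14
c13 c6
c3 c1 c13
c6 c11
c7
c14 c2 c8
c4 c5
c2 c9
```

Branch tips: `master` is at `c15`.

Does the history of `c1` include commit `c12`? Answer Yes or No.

Ancestors of c1 (commits reachable by following parents): {c1, c12, c7, c9}.
c12 is in that set, so it is an ancestor of c1.

Yes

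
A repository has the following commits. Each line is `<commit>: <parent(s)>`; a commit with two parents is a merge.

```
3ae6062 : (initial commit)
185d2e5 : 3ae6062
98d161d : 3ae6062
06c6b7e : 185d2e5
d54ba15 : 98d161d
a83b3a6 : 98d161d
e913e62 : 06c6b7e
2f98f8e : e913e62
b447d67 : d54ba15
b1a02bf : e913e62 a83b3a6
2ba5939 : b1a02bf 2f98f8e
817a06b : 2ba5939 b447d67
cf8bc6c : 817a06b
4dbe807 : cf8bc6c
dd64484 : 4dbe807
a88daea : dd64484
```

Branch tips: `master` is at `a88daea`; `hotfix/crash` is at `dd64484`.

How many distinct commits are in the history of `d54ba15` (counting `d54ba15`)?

Walking parent pointers from d54ba15: reachable set = {3ae6062, 98d161d, d54ba15}.
That is 3 commits.

3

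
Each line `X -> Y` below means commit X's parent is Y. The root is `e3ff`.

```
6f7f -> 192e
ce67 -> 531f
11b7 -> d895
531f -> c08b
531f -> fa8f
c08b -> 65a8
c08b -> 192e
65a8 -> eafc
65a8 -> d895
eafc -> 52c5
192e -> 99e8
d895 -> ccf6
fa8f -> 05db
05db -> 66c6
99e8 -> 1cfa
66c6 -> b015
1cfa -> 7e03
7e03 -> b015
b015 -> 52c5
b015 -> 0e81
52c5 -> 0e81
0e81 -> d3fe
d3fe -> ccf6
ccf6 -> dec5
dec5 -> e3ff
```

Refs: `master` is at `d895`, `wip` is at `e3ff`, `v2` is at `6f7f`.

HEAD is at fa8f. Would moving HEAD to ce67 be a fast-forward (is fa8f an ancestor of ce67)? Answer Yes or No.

A fast-forward from fa8f to ce67 is possible iff fa8f is an ancestor of ce67.
Ancestors of ce67: {05db, 0e81, 192e, 1cfa, 52c5, 531f, 65a8, 66c6, 7e03, 99e8, b015, c08b, ccf6, ce67, d3fe, d895, dec5, e3ff, eafc, fa8f}.
fa8f is among them, so fast-forward is possible.

Yes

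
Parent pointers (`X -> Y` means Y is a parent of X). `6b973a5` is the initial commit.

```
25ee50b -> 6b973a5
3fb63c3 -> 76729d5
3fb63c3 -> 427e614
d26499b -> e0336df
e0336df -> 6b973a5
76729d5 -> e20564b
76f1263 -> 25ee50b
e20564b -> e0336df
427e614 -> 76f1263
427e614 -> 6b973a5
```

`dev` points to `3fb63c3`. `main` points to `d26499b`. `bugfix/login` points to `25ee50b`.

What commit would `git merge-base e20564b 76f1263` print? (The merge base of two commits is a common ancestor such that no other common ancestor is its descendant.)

Ancestors of e20564b: {6b973a5, e0336df, e20564b}.
Ancestors of 76f1263: {25ee50b, 6b973a5, 76f1263}.
Common ancestors: {6b973a5}.
The only common ancestor is 6b973a5, so it is the merge base.

6b973a5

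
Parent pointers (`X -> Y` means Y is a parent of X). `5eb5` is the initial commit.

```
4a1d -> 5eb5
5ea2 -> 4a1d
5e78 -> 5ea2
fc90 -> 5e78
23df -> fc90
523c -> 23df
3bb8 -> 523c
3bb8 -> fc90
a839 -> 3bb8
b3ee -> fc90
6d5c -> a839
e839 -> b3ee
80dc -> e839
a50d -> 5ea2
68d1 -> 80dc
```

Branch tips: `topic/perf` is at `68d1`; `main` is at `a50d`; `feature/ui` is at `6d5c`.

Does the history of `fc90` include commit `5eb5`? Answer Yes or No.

Ancestors of fc90 (commits reachable by following parents): {4a1d, 5e78, 5ea2, 5eb5, fc90}.
5eb5 is in that set, so it is an ancestor of fc90.

Yes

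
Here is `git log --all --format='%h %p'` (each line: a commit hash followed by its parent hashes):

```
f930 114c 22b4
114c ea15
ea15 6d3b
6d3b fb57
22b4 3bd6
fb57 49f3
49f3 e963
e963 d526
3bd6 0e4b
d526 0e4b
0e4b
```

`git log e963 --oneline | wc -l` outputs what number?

Walking parent pointers from e963: reachable set = {0e4b, d526, e963}.
That is 3 commits.

3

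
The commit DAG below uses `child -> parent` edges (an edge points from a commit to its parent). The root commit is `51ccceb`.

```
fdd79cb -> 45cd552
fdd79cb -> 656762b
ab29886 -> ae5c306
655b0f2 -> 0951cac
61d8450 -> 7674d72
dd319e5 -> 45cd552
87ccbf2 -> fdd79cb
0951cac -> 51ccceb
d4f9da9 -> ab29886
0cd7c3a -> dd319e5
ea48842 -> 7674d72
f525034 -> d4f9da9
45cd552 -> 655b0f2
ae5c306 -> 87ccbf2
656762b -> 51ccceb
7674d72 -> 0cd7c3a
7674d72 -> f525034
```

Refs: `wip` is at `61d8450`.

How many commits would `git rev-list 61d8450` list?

Walking parent pointers from 61d8450: reachable set = {0951cac, 0cd7c3a, 45cd552, 51ccceb, 61d8450, 655b0f2, 656762b, 7674d72, 87ccbf2, ab29886, ae5c306, d4f9da9, dd319e5, f525034, fdd79cb}.
That is 15 commits.

15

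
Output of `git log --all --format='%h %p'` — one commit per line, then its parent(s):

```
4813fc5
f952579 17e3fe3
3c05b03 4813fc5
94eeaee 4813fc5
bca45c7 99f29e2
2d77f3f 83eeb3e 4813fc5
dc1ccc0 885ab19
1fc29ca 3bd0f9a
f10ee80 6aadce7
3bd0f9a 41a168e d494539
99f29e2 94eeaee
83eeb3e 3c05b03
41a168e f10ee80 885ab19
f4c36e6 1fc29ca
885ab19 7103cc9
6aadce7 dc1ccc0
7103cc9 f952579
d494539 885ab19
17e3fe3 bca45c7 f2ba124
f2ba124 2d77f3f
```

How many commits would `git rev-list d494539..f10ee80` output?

Reachable from f10ee80: {17e3fe3, 2d77f3f, 3c05b03, 4813fc5, 6aadce7, 7103cc9, 83eeb3e, 885ab19, 94eeaee, 99f29e2, bca45c7, dc1ccc0, f10ee80, f2ba124, f952579}.
Reachable from d494539: {17e3fe3, 2d77f3f, 3c05b03, 4813fc5, 7103cc9, 83eeb3e, 885ab19, 94eeaee, 99f29e2, bca45c7, d494539, f2ba124, f952579}.
In f10ee80's history but not d494539's: {6aadce7, dc1ccc0, f10ee80} — 3 commits.

3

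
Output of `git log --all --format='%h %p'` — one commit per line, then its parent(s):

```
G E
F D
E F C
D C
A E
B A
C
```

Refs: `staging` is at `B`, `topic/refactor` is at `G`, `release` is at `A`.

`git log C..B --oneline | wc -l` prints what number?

5

Reachable from B: {A, B, C, D, E, F}.
Reachable from C: {C}.
In B's history but not C's: {A, B, D, E, F} — 5 commits.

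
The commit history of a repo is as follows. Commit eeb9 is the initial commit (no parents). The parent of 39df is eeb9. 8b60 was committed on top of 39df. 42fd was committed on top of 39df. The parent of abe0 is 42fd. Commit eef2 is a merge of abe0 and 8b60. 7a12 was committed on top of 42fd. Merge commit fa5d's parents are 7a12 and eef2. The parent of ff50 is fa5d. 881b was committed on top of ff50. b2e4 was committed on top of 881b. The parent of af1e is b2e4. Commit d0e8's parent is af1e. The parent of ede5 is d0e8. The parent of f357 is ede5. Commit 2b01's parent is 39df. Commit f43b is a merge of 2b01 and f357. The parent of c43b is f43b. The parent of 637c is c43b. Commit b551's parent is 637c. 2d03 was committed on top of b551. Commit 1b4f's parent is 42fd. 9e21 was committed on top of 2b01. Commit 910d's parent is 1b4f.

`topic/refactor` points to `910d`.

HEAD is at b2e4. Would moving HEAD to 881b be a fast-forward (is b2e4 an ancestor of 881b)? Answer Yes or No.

No

A fast-forward from b2e4 to 881b is possible iff b2e4 is an ancestor of 881b.
Ancestors of 881b: {39df, 42fd, 7a12, 881b, 8b60, abe0, eeb9, eef2, fa5d, ff50}.
b2e4 is not among them, so fast-forward is not possible.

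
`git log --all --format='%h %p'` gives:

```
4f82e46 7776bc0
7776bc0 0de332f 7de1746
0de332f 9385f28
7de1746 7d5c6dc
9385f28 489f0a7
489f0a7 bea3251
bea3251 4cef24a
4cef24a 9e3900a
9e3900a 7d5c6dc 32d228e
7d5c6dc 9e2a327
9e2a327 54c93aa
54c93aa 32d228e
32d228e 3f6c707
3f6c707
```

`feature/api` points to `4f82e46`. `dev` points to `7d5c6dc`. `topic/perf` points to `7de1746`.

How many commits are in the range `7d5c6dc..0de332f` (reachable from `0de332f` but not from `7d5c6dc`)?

6

Reachable from 0de332f: {0de332f, 32d228e, 3f6c707, 489f0a7, 4cef24a, 54c93aa, 7d5c6dc, 9385f28, 9e2a327, 9e3900a, bea3251}.
Reachable from 7d5c6dc: {32d228e, 3f6c707, 54c93aa, 7d5c6dc, 9e2a327}.
In 0de332f's history but not 7d5c6dc's: {0de332f, 489f0a7, 4cef24a, 9385f28, 9e3900a, bea3251} — 6 commits.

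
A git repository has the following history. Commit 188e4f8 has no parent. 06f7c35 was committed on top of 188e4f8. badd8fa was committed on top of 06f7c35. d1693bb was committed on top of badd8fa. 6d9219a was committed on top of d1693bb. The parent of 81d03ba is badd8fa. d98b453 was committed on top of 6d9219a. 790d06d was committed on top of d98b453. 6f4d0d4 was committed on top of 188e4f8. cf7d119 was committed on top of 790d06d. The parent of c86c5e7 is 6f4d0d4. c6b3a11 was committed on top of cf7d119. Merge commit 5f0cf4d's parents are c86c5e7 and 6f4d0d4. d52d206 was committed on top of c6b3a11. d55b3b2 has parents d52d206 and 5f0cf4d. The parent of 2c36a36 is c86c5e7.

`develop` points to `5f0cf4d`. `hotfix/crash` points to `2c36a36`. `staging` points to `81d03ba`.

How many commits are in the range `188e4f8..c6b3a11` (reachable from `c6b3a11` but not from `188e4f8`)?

8

Reachable from c6b3a11: {06f7c35, 188e4f8, 6d9219a, 790d06d, badd8fa, c6b3a11, cf7d119, d1693bb, d98b453}.
Reachable from 188e4f8: {188e4f8}.
In c6b3a11's history but not 188e4f8's: {06f7c35, 6d9219a, 790d06d, badd8fa, c6b3a11, cf7d119, d1693bb, d98b453} — 8 commits.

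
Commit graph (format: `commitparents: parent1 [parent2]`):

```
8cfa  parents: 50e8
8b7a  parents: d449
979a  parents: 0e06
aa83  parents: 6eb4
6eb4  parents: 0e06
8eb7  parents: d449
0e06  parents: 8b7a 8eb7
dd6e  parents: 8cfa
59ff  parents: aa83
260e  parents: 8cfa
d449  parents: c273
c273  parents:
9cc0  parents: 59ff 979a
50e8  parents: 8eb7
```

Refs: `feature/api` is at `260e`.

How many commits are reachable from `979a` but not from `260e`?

3

Reachable from 979a: {0e06, 8b7a, 8eb7, 979a, c273, d449}.
Reachable from 260e: {260e, 50e8, 8cfa, 8eb7, c273, d449}.
In 979a's history but not 260e's: {0e06, 8b7a, 979a} — 3 commits.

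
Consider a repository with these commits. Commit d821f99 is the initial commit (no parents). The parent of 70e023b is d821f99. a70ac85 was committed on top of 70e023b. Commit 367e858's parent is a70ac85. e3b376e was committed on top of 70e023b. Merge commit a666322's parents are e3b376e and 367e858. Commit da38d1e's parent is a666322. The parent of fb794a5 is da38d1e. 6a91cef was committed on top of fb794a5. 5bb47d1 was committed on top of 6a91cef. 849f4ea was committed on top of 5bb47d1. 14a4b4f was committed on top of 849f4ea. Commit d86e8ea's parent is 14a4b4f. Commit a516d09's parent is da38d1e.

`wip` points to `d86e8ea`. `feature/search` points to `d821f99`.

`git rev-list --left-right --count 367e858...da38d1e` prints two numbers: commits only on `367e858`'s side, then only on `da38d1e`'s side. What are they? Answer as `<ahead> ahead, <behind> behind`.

Reachable from 367e858: {367e858, 70e023b, a70ac85, d821f99}.
Reachable from da38d1e: {367e858, 70e023b, a666322, a70ac85, d821f99, da38d1e, e3b376e}.
Only in 367e858's history (ahead): {} — 0.
Only in da38d1e's history (behind): {a666322, da38d1e, e3b376e} — 3.

0 ahead, 3 behind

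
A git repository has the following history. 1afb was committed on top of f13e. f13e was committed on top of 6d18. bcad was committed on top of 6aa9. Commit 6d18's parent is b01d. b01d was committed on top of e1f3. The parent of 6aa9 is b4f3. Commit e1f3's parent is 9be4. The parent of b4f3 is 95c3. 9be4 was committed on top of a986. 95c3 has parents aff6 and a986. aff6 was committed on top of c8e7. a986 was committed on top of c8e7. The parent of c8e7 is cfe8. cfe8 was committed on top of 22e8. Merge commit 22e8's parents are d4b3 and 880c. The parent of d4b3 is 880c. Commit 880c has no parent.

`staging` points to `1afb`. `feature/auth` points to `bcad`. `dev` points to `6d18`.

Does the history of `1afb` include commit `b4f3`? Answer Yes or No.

Ancestors of 1afb: {1afb, 22e8, 6d18, 880c, 9be4, a986, b01d, c8e7, cfe8, d4b3, e1f3, f13e}.
b4f3 is not in that set, so it is not an ancestor of 1afb.

No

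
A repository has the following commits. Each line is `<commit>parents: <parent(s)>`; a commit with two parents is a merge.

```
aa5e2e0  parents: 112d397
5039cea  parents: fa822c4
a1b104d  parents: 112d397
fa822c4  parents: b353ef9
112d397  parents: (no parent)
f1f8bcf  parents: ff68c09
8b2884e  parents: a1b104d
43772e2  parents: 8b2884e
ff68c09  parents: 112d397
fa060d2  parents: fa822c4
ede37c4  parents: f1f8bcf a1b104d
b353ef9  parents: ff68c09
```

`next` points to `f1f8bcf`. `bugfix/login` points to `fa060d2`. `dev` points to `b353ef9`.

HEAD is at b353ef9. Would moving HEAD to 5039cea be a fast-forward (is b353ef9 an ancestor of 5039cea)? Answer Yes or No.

Yes

A fast-forward from b353ef9 to 5039cea is possible iff b353ef9 is an ancestor of 5039cea.
Ancestors of 5039cea: {112d397, 5039cea, b353ef9, fa822c4, ff68c09}.
b353ef9 is among them, so fast-forward is possible.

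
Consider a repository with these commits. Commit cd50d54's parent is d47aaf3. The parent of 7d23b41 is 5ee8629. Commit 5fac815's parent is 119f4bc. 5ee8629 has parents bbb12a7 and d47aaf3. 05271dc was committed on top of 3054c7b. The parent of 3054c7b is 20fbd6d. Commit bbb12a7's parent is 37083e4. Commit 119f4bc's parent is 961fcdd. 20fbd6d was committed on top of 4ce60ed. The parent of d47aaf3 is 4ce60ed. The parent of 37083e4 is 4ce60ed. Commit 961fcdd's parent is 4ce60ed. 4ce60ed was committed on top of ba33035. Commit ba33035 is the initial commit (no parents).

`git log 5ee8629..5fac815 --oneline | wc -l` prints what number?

3

Reachable from 5fac815: {119f4bc, 4ce60ed, 5fac815, 961fcdd, ba33035}.
Reachable from 5ee8629: {37083e4, 4ce60ed, 5ee8629, ba33035, bbb12a7, d47aaf3}.
In 5fac815's history but not 5ee8629's: {119f4bc, 5fac815, 961fcdd} — 3 commits.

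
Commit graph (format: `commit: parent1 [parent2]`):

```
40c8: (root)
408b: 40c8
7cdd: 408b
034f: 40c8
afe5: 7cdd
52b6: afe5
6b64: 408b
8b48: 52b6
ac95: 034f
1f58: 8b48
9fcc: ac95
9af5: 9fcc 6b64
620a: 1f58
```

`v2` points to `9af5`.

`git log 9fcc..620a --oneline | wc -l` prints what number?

Reachable from 620a: {1f58, 408b, 40c8, 52b6, 620a, 7cdd, 8b48, afe5}.
Reachable from 9fcc: {034f, 40c8, 9fcc, ac95}.
In 620a's history but not 9fcc's: {1f58, 408b, 52b6, 620a, 7cdd, 8b48, afe5} — 7 commits.

7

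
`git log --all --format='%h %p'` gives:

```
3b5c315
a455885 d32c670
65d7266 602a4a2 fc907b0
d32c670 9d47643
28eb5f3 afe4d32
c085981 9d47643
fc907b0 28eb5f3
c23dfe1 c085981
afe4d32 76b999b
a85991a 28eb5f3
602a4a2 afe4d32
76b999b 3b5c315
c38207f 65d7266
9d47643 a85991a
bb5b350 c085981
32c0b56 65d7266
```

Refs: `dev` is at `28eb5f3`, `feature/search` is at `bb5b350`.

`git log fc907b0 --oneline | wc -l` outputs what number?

Walking parent pointers from fc907b0: reachable set = {28eb5f3, 3b5c315, 76b999b, afe4d32, fc907b0}.
That is 5 commits.

5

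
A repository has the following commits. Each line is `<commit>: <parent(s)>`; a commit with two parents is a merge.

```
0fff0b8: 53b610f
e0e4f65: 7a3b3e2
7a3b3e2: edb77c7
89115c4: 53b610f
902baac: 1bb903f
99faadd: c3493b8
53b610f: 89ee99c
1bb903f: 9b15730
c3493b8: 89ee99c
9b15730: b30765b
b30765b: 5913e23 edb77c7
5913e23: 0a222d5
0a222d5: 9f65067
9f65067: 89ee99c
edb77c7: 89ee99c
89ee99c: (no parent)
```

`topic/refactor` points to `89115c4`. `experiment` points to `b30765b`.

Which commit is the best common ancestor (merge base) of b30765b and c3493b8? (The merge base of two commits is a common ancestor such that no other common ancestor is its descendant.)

89ee99c

Ancestors of b30765b: {0a222d5, 5913e23, 89ee99c, 9f65067, b30765b, edb77c7}.
Ancestors of c3493b8: {89ee99c, c3493b8}.
Common ancestors: {89ee99c}.
The only common ancestor is 89ee99c, so it is the merge base.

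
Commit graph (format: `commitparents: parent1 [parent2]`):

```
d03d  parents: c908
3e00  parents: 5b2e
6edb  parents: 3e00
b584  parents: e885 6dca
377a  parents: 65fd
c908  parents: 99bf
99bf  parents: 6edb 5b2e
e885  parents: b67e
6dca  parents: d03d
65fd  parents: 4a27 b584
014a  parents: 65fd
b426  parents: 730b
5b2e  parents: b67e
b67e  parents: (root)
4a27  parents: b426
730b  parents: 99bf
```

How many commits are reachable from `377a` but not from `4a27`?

7

Reachable from 377a: {377a, 3e00, 4a27, 5b2e, 65fd, 6dca, 6edb, 730b, 99bf, b426, b584, b67e, c908, d03d, e885}.
Reachable from 4a27: {3e00, 4a27, 5b2e, 6edb, 730b, 99bf, b426, b67e}.
In 377a's history but not 4a27's: {377a, 65fd, 6dca, b584, c908, d03d, e885} — 7 commits.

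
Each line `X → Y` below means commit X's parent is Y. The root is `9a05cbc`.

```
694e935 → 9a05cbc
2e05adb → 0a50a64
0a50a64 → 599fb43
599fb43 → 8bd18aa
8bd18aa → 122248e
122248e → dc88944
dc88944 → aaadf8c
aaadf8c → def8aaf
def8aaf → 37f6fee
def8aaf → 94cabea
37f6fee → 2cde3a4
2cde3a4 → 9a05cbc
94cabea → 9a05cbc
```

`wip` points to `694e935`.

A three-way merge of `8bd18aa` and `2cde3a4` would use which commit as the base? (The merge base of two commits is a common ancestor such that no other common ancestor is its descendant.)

Ancestors of 8bd18aa: {122248e, 2cde3a4, 37f6fee, 8bd18aa, 94cabea, 9a05cbc, aaadf8c, dc88944, def8aaf}.
Ancestors of 2cde3a4: {2cde3a4, 9a05cbc}.
Common ancestors: {2cde3a4, 9a05cbc}.
Among these, 2cde3a4 is not an ancestor of any other common ancestor — it is the merge base.

2cde3a4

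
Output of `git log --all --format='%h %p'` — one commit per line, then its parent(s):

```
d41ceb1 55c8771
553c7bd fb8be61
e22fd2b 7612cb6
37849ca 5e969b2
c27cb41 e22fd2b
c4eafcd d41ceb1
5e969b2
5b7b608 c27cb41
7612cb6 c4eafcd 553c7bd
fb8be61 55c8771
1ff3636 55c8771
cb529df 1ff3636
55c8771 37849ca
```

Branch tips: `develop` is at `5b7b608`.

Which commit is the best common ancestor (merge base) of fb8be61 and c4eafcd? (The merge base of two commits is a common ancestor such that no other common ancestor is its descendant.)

55c8771

Ancestors of fb8be61: {37849ca, 55c8771, 5e969b2, fb8be61}.
Ancestors of c4eafcd: {37849ca, 55c8771, 5e969b2, c4eafcd, d41ceb1}.
Common ancestors: {37849ca, 55c8771, 5e969b2}.
Among these, 55c8771 is not an ancestor of any other common ancestor — it is the merge base.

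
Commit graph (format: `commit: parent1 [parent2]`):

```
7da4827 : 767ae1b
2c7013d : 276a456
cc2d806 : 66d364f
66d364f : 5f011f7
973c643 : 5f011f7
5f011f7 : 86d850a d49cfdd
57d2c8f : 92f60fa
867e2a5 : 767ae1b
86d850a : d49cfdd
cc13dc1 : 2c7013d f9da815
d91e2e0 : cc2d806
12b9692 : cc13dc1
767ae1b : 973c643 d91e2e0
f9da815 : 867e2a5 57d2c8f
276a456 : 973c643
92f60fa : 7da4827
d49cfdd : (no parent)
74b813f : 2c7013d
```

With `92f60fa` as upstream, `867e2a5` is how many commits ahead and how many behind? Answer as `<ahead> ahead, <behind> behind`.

1 ahead, 2 behind

Reachable from 867e2a5: {5f011f7, 66d364f, 767ae1b, 867e2a5, 86d850a, 973c643, cc2d806, d49cfdd, d91e2e0}.
Reachable from 92f60fa: {5f011f7, 66d364f, 767ae1b, 7da4827, 86d850a, 92f60fa, 973c643, cc2d806, d49cfdd, d91e2e0}.
Only in 867e2a5's history (ahead): {867e2a5} — 1.
Only in 92f60fa's history (behind): {7da4827, 92f60fa} — 2.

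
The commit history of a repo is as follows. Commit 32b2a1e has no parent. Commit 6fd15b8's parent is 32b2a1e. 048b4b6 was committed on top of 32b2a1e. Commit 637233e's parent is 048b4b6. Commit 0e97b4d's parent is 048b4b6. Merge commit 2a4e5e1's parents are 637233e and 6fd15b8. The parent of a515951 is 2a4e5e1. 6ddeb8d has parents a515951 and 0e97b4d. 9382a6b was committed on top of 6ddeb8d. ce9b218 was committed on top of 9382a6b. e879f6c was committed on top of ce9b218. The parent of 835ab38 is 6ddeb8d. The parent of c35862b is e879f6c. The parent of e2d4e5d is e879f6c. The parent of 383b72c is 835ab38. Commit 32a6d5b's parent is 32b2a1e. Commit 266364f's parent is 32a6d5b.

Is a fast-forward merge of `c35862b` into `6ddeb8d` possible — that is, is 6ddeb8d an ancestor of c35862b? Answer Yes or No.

A fast-forward from 6ddeb8d to c35862b is possible iff 6ddeb8d is an ancestor of c35862b.
Ancestors of c35862b: {048b4b6, 0e97b4d, 2a4e5e1, 32b2a1e, 637233e, 6ddeb8d, 6fd15b8, 9382a6b, a515951, c35862b, ce9b218, e879f6c}.
6ddeb8d is among them, so fast-forward is possible.

Yes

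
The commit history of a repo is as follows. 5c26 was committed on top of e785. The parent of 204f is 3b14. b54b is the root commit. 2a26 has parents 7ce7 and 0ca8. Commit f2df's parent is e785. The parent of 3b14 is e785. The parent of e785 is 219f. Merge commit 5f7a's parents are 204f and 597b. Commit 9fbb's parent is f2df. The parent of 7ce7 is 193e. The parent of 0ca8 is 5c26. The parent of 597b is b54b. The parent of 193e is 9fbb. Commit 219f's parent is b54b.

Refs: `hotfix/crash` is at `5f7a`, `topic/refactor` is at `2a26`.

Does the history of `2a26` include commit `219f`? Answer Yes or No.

Yes

Ancestors of 2a26 (commits reachable by following parents): {0ca8, 193e, 219f, 2a26, 5c26, 7ce7, 9fbb, b54b, e785, f2df}.
219f is in that set, so it is an ancestor of 2a26.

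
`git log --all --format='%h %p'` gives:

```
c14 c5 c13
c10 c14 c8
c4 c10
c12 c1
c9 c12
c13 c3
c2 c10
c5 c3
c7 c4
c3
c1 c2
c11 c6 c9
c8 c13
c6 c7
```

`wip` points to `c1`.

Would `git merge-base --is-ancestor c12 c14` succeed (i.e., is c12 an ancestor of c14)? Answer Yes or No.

Ancestors of c14: {c13, c14, c3, c5}.
c12 is not in that set, so it is not an ancestor of c14.

No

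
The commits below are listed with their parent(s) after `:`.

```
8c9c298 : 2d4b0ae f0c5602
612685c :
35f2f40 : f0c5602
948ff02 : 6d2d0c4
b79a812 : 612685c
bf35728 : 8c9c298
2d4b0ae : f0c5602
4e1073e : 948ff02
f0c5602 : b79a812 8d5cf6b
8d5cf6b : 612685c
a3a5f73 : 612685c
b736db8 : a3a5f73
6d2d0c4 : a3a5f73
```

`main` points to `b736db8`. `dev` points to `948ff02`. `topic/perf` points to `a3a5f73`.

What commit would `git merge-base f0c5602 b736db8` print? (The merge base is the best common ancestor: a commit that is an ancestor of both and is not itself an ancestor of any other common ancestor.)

Ancestors of f0c5602: {612685c, 8d5cf6b, b79a812, f0c5602}.
Ancestors of b736db8: {612685c, a3a5f73, b736db8}.
Common ancestors: {612685c}.
The only common ancestor is 612685c, so it is the merge base.

612685c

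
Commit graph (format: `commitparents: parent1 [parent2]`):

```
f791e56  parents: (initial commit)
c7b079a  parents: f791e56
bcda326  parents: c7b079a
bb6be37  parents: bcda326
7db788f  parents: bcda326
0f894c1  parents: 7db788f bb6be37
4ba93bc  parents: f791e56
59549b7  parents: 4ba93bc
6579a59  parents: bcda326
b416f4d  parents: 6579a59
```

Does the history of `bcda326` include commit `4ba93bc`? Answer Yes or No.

No

Ancestors of bcda326: {bcda326, c7b079a, f791e56}.
4ba93bc is not in that set, so it is not an ancestor of bcda326.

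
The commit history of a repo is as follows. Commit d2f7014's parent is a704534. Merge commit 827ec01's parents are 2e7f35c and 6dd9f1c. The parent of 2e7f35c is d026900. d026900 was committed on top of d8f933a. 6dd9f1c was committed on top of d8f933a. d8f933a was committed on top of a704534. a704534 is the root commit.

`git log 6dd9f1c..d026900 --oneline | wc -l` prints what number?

Reachable from d026900: {a704534, d026900, d8f933a}.
Reachable from 6dd9f1c: {6dd9f1c, a704534, d8f933a}.
In d026900's history but not 6dd9f1c's: {d026900} — 1 commit.

1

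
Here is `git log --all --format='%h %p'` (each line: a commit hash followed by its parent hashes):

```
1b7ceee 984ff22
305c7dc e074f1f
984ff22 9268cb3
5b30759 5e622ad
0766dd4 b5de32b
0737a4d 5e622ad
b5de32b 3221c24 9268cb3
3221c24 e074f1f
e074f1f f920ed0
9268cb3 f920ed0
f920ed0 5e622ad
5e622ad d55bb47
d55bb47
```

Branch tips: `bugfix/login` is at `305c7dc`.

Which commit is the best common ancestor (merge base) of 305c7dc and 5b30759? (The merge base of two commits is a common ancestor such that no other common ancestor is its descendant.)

5e622ad

Ancestors of 305c7dc: {305c7dc, 5e622ad, d55bb47, e074f1f, f920ed0}.
Ancestors of 5b30759: {5b30759, 5e622ad, d55bb47}.
Common ancestors: {5e622ad, d55bb47}.
Among these, 5e622ad is not an ancestor of any other common ancestor — it is the merge base.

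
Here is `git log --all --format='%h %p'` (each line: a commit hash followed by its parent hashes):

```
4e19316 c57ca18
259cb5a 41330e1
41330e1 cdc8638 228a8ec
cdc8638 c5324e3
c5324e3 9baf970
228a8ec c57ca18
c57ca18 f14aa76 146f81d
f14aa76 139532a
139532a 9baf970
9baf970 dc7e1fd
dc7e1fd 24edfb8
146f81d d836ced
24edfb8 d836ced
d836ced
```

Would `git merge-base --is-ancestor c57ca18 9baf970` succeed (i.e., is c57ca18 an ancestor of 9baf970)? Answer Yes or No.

Ancestors of 9baf970: {24edfb8, 9baf970, d836ced, dc7e1fd}.
c57ca18 is not in that set, so it is not an ancestor of 9baf970.

No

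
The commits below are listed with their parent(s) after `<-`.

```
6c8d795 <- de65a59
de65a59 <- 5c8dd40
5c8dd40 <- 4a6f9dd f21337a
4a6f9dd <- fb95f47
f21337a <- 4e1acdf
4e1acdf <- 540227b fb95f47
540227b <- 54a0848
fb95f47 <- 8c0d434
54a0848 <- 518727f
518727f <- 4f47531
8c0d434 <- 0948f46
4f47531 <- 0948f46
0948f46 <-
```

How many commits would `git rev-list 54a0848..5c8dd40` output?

Reachable from 5c8dd40: {0948f46, 4a6f9dd, 4e1acdf, 4f47531, 518727f, 540227b, 54a0848, 5c8dd40, 8c0d434, f21337a, fb95f47}.
Reachable from 54a0848: {0948f46, 4f47531, 518727f, 54a0848}.
In 5c8dd40's history but not 54a0848's: {4a6f9dd, 4e1acdf, 540227b, 5c8dd40, 8c0d434, f21337a, fb95f47} — 7 commits.

7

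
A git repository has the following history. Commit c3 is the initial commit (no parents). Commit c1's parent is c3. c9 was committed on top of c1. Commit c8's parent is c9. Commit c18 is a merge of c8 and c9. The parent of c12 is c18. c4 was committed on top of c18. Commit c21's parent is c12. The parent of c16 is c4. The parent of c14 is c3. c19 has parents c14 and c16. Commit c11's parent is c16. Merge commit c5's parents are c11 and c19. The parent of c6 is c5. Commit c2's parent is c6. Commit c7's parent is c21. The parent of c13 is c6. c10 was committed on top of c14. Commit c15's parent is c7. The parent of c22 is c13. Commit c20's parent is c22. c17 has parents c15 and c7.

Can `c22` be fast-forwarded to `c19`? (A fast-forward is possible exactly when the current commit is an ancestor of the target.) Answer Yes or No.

No

A fast-forward from c22 to c19 is possible iff c22 is an ancestor of c19.
Ancestors of c19: {c1, c14, c16, c18, c19, c3, c4, c8, c9}.
c22 is not among them, so fast-forward is not possible.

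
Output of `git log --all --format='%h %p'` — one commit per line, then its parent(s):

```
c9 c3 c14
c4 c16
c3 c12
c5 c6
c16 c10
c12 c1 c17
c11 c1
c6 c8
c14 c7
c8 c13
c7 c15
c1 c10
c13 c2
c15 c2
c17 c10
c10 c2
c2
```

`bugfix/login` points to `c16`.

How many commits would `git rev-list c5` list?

5

Walking parent pointers from c5: reachable set = {c13, c2, c5, c6, c8}.
That is 5 commits.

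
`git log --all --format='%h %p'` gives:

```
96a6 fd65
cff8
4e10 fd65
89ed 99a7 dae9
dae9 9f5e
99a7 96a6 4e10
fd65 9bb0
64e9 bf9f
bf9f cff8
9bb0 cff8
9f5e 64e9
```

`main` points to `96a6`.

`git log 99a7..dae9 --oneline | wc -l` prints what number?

Reachable from dae9: {64e9, 9f5e, bf9f, cff8, dae9}.
Reachable from 99a7: {4e10, 96a6, 99a7, 9bb0, cff8, fd65}.
In dae9's history but not 99a7's: {64e9, 9f5e, bf9f, dae9} — 4 commits.

4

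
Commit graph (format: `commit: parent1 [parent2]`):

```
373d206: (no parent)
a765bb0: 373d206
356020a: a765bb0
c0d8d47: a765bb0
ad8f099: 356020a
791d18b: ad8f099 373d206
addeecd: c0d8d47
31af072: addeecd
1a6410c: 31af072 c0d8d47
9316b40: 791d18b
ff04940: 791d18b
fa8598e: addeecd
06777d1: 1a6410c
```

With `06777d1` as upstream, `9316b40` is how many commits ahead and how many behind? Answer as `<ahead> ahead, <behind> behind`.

Reachable from 9316b40: {356020a, 373d206, 791d18b, 9316b40, a765bb0, ad8f099}.
Reachable from 06777d1: {06777d1, 1a6410c, 31af072, 373d206, a765bb0, addeecd, c0d8d47}.
Only in 9316b40's history (ahead): {356020a, 791d18b, 9316b40, ad8f099} — 4.
Only in 06777d1's history (behind): {06777d1, 1a6410c, 31af072, addeecd, c0d8d47} — 5.

4 ahead, 5 behind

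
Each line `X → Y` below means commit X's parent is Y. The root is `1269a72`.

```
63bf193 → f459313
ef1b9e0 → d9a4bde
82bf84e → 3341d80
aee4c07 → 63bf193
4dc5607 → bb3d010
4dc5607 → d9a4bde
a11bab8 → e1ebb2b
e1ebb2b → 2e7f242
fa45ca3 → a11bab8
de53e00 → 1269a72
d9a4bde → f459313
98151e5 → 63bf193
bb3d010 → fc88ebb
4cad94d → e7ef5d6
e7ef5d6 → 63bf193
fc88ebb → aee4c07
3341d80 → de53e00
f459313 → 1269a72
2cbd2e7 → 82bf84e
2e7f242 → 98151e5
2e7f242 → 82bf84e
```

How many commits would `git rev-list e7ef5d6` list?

Walking parent pointers from e7ef5d6: reachable set = {1269a72, 63bf193, e7ef5d6, f459313}.
That is 4 commits.

4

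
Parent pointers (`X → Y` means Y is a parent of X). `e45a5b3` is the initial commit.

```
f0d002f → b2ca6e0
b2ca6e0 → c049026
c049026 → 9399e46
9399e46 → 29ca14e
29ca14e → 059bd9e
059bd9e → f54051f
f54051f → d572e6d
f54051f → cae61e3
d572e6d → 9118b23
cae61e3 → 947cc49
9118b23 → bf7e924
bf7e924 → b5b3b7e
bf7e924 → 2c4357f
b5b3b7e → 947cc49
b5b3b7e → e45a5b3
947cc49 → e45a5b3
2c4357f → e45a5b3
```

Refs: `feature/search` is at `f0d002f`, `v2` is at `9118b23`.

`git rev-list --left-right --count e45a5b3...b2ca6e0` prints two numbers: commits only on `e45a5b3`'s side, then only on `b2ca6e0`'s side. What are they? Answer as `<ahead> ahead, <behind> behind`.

0 ahead, 13 behind

Reachable from e45a5b3: {e45a5b3}.
Reachable from b2ca6e0: {059bd9e, 29ca14e, 2c4357f, 9118b23, 9399e46, 947cc49, b2ca6e0, b5b3b7e, bf7e924, c049026, cae61e3, d572e6d, e45a5b3, f54051f}.
Only in e45a5b3's history (ahead): {} — 0.
Only in b2ca6e0's history (behind): {059bd9e, 29ca14e, 2c4357f, 9118b23, 9399e46, 947cc49, b2ca6e0, b5b3b7e, bf7e924, c049026, cae61e3, d572e6d, f54051f} — 13.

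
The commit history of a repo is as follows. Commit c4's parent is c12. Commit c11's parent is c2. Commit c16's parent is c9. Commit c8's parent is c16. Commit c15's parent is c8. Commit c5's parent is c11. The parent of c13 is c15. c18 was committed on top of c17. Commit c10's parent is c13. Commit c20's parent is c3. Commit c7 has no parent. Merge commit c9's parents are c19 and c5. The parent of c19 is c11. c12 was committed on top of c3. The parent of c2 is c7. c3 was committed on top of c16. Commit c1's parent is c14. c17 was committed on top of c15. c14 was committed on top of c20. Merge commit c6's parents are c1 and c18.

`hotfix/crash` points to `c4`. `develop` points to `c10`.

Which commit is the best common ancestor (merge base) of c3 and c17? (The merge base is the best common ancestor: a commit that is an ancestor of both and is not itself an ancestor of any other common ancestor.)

Ancestors of c3: {c11, c16, c19, c2, c3, c5, c7, c9}.
Ancestors of c17: {c11, c15, c16, c17, c19, c2, c5, c7, c8, c9}.
Common ancestors: {c11, c16, c19, c2, c5, c7, c9}.
Among these, c16 is not an ancestor of any other common ancestor — it is the merge base.

c16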